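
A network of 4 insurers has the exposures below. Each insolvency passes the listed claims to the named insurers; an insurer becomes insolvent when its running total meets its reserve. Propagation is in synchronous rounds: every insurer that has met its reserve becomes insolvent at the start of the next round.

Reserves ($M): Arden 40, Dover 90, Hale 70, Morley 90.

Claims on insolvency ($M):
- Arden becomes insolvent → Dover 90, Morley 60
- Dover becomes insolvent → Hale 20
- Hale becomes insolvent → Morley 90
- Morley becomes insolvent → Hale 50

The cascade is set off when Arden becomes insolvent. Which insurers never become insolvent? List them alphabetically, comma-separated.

Round 1 — Arden becomes insolvent (initial).
  Dover: +90 → 90 ≥ 90
  Morley: +60 → 60 < 90
Round 2 — Dover becomes insolvent.
  Hale: +20 → 20 < 70
No further insolvencies.

Hale, Morley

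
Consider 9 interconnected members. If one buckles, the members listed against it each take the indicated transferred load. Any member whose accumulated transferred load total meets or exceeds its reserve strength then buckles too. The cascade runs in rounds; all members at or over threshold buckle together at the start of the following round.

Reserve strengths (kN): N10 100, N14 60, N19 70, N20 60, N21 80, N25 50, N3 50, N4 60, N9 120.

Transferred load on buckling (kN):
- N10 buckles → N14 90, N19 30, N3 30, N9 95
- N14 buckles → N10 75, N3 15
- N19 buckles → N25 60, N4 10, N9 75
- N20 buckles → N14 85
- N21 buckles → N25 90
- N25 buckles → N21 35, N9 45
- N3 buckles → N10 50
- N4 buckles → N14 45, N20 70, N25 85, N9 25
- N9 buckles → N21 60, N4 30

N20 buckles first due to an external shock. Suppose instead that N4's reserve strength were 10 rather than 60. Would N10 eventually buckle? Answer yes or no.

With N4's reserve strength at 10:
Round 1 — N20 buckles (initial).
  N14: +85 → 85 ≥ 60
Round 2 — N14 buckles.
  N10: +75 → 75 < 100
  N3: +15 → 15 < 50
No further bucklings.

no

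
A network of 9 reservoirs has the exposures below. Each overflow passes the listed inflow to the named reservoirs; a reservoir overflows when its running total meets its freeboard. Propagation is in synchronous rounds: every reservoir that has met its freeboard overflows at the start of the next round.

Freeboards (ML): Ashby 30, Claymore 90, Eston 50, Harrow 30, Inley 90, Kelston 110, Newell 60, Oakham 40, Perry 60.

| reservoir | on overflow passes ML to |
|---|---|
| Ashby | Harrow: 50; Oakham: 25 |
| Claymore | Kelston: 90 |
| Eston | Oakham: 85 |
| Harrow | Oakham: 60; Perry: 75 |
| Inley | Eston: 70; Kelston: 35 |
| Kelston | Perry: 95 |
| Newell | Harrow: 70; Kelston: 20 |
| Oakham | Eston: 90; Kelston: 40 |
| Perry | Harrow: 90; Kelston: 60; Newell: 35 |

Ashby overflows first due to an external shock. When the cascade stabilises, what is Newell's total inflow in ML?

35

Round 1 — Ashby overflows (initial).
  Harrow: +50 → 50 ≥ 30
  Oakham: +25 → 25 < 40
Round 2 — Harrow overflows.
  Oakham: +60 → 85 ≥ 40
  Perry: +75 → 75 ≥ 60
Round 3 — Oakham, Perry overflow.
  Eston: +90 → 90 ≥ 50
  Kelston: +40+60 → 100 < 110
  Newell: +35 → 35 < 60
Round 4 — Eston overflows.
No further overflows.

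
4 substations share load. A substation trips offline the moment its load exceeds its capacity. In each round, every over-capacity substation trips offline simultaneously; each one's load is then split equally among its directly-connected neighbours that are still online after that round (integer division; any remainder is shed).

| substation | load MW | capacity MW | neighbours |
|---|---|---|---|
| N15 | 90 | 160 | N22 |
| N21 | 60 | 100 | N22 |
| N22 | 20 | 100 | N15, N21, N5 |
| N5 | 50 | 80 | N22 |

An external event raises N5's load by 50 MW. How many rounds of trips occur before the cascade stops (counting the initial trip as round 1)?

3

Round 1 — N5 at 100 > 80. N5 trips offline.
  N5 sheds 100 MW to N22: 100 each.
    N22: 20+100 = 120 > 100
Round 2 — N22 trips offline.
  N22 sheds 120 MW to N15, N21: 60 each.
    N15: 90+60 = 150 ≤ 160
    N21: 60+60 = 120 > 100
Round 3 — N21 trips offline.
  N21 sheds 120 MW: no online neighbours, lost.
No further trips.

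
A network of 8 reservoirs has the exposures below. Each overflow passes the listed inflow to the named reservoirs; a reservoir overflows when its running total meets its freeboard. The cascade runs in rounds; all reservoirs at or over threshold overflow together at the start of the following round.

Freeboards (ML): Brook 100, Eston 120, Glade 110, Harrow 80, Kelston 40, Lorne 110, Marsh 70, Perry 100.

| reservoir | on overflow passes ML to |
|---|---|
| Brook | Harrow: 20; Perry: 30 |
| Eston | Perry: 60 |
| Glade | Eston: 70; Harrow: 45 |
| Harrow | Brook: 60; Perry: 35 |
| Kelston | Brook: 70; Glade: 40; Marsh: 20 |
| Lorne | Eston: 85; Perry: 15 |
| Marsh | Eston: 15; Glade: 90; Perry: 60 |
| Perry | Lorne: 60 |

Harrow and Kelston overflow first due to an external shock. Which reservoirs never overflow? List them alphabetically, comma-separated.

Round 1 — Harrow, Kelston overflow (initial).
  Brook: +60+70 → 130 ≥ 100
  Glade: +40 → 40 < 110
  Marsh: +20 → 20 < 70
  Perry: +35 → 35 < 100
Round 2 — Brook overflows.
  Perry: +30 → 65 < 100
No further overflows.

Eston, Glade, Lorne, Marsh, Perry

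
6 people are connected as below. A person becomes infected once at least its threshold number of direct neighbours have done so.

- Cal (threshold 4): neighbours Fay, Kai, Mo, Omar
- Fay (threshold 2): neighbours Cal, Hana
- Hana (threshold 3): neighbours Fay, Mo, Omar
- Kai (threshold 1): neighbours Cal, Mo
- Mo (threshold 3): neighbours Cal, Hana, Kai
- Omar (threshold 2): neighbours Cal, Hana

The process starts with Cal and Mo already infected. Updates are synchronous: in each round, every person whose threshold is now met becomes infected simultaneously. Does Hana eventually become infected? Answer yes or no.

no

Round 1 — Cal, Mo become infected (initial).
Round 2 — checking thresholds:
  Fay: 1 of 2 neighbours < 2, holds.
  Hana: 1 of 3 neighbours < 3, holds.
  Kai: 2 of 2 neighbours ≥ 1, becomes infected.
  Omar: 1 of 2 neighbours < 2, holds.
Round 3 — no new infections; cascade stops.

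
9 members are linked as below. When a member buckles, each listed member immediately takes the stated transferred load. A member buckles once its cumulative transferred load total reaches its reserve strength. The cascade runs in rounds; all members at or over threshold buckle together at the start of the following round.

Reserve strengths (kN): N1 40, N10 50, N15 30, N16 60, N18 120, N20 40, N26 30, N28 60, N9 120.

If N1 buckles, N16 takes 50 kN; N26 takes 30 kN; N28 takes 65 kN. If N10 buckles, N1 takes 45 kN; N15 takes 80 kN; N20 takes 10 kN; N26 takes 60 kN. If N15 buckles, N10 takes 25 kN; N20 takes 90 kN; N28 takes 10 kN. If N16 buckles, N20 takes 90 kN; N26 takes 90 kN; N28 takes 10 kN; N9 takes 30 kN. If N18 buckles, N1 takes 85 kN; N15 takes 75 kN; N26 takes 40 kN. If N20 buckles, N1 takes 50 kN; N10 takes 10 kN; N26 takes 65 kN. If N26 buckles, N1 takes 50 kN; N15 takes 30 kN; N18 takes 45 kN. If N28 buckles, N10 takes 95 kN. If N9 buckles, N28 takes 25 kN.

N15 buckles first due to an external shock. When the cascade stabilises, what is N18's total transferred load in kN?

Round 1 — N15 buckles (initial).
  N10: +25 → 25 < 50
  N20: +90 → 90 ≥ 40
  N28: +10 → 10 < 60
Round 2 — N20 buckles.
  N1: +50 → 50 ≥ 40
  N10: +10 → 35 < 50
  N26: +65 → 65 ≥ 30
Round 3 — N1, N26 buckle.
  N16: +50 → 50 < 60
  N18: +45 → 45 < 120
  N28: +65 → 75 ≥ 60
Round 4 — N28 buckles.
  N10: +95 → 130 ≥ 50
Round 5 — N10 buckles.
No further bucklings.

45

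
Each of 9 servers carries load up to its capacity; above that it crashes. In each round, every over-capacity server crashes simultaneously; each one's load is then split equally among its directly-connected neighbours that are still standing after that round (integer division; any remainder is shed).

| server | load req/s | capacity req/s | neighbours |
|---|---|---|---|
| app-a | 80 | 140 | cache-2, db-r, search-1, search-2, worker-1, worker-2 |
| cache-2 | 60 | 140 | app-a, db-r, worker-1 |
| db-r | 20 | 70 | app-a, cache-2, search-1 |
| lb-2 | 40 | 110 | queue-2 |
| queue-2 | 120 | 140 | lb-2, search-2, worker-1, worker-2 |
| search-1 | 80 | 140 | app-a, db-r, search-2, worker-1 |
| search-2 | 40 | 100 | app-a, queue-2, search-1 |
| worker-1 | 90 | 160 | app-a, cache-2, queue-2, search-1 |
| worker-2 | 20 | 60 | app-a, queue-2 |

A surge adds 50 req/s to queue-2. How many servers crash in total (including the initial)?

Round 1 — queue-2 at 170 > 140. queue-2 crashes.
  queue-2 sheds 170 req/s to lb-2, search-2, worker-1, worker-2: 42 each (2 lost).
    lb-2: 40+42 = 82 ≤ 110
    search-2: 40+42 = 82 ≤ 100
    worker-1: 90+42 = 132 ≤ 160
    worker-2: 20+42 = 62 > 60
Round 2 — worker-2 crashes.
  worker-2 sheds 62 req/s to app-a: 62 each.
    app-a: 80+62 = 142 > 140
Round 3 — app-a crashes.
  app-a sheds 142 req/s to cache-2, db-r, search-1, search-2, worker-1: 28 each (2 lost).
    cache-2: 60+28 = 88 ≤ 140
    db-r: 20+28 = 48 ≤ 70
    search-1: 80+28 = 108 ≤ 140
    search-2: 82+28 = 110 > 100
    worker-1: 132+28 = 160 ≤ 160
Round 4 — search-2 crashes.
  search-2 sheds 110 req/s to search-1: 110 each.
    search-1: 108+110 = 218 > 140
Round 5 — search-1 crashes.
  search-1 sheds 218 req/s to db-r, worker-1: 109 each.
    db-r: 48+109 = 157 > 70
    worker-1: 160+109 = 269 > 160
Round 6 — db-r, worker-1 crash.
  db-r sheds 157 req/s to cache-2: 157 each.
    cache-2: 88+157 = 245 > 140
  worker-1 sheds 269 req/s to cache-2: 269 each.
    cache-2: 245+269 = 514 > 140
Round 7 — cache-2 crashes.
  cache-2 sheds 514 req/s: no online neighbours, lost.
No further crashes.

8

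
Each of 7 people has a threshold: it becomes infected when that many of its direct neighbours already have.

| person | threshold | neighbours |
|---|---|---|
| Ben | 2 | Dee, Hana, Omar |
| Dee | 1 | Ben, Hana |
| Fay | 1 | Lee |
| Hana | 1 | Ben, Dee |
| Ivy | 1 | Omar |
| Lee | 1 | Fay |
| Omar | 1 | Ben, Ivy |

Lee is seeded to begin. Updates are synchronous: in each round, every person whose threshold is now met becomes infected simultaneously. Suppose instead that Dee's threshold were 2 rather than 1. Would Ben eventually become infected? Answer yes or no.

no

With Dee's threshold at 2:
Round 1 — Lee becomes infected (initial).
Round 2 — checking thresholds:
  Fay: 1 of 1 neighbours ≥ 1, becomes infected.
Round 3 — no new infections; cascade stops.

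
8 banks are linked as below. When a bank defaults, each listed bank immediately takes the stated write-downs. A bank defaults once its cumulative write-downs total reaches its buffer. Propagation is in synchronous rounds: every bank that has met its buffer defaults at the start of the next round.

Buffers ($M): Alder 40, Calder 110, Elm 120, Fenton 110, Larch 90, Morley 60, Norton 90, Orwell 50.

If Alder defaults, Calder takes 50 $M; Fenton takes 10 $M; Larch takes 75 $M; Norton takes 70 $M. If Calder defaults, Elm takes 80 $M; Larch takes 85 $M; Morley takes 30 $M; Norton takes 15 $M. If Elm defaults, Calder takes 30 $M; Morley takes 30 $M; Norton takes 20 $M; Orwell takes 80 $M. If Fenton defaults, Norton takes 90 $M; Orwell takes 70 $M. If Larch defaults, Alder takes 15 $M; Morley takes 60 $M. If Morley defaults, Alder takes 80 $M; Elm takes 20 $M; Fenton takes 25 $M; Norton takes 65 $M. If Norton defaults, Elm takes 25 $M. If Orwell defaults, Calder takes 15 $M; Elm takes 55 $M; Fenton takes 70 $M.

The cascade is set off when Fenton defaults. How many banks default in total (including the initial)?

3

Round 1 — Fenton defaults (initial).
  Norton: +90 → 90 ≥ 90
  Orwell: +70 → 70 ≥ 50
Round 2 — Norton, Orwell default.
  Calder: +15 → 15 < 110
  Elm: +25+55 → 80 < 120
No further defaults.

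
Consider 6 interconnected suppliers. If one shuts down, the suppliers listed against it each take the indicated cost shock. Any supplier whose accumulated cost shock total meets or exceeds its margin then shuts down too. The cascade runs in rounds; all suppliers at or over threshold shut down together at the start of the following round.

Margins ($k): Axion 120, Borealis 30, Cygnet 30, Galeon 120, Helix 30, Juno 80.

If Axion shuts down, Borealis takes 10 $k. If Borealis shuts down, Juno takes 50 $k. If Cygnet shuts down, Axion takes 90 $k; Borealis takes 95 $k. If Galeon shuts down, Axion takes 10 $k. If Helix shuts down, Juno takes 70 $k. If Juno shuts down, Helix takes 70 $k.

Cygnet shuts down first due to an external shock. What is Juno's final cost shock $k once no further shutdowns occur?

Round 1 — Cygnet shuts down (initial).
  Axion: +90 → 90 < 120
  Borealis: +95 → 95 ≥ 30
Round 2 — Borealis shuts down.
  Juno: +50 → 50 < 80
No further shutdowns.

50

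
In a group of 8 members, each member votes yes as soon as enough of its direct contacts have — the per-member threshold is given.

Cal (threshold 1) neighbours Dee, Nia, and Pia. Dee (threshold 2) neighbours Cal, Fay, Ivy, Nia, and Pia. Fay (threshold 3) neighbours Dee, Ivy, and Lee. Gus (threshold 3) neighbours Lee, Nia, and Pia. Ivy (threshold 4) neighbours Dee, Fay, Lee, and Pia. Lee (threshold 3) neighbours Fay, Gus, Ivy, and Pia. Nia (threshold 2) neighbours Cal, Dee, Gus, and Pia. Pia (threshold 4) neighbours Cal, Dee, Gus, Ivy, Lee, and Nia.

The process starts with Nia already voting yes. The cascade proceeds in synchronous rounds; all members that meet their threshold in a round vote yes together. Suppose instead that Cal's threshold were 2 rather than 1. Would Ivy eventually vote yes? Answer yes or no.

With Cal's threshold at 2:
Round 1 — Nia votes yes (initial).
Round 2 — no new yes votes; cascade stops.

no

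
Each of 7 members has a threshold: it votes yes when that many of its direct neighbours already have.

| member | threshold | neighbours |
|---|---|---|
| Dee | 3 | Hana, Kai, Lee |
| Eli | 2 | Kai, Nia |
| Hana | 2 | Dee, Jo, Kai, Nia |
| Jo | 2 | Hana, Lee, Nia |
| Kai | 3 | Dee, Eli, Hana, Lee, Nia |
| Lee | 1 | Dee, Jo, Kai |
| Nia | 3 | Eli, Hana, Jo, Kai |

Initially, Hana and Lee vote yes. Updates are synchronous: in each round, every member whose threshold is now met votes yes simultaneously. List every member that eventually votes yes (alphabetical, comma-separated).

Round 1 — Hana, Lee vote yes (initial).
Round 2 — checking thresholds:
  Dee: 2 of 3 neighbours < 3, not yet.
  Jo: 2 of 3 neighbours ≥ 2, votes yes.
  Kai: 2 of 5 neighbours < 3, not yet.
  Nia: 1 of 4 neighbours < 3, not yet.
Round 3 — no new yes votes; cascade stops.

Hana, Jo, Lee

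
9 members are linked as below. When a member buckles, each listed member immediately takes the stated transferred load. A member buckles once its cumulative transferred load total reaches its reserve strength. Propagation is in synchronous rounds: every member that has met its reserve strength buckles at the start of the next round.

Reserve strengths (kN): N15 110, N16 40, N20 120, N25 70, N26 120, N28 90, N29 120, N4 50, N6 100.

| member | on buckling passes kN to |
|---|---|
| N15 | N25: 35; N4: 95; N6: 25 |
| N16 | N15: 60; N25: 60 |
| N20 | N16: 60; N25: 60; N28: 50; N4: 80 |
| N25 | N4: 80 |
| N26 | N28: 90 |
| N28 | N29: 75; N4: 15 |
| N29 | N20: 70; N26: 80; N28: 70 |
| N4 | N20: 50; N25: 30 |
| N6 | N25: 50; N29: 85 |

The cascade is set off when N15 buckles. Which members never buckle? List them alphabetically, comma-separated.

Round 1 — N15 buckles (initial).
  N25: +35 → 35 < 70
  N4: +95 → 95 ≥ 50
  N6: +25 → 25 < 100
Round 2 — N4 buckles.
  N20: +50 → 50 < 120
  N25: +30 → 65 < 70
No further bucklings.

N16, N20, N25, N26, N28, N29, N6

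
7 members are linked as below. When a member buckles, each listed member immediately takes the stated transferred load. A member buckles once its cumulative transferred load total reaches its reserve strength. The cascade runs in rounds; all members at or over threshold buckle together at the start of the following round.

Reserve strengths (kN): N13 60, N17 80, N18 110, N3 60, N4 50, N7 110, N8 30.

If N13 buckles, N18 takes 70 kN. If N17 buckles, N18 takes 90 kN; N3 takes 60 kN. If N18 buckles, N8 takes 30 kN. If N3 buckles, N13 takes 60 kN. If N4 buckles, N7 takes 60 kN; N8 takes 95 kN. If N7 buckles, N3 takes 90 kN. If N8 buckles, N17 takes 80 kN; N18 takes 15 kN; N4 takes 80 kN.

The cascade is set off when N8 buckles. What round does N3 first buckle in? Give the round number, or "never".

3

Round 1 — N8 buckles (initial).
  N17: +80 → 80 ≥ 80
  N18: +15 → 15 < 110
  N4: +80 → 80 ≥ 50
Round 2 — N17, N4 buckle.
  N18: +90 → 105 < 110
  N3: +60 → 60 ≥ 60
  N7: +60 → 60 < 110
Round 3 — N3 buckles.
  N13: +60 → 60 ≥ 60
Round 4 — N13 buckles.
  N18: +70 → 175 ≥ 110
Round 5 — N18 buckles.
No further bucklings.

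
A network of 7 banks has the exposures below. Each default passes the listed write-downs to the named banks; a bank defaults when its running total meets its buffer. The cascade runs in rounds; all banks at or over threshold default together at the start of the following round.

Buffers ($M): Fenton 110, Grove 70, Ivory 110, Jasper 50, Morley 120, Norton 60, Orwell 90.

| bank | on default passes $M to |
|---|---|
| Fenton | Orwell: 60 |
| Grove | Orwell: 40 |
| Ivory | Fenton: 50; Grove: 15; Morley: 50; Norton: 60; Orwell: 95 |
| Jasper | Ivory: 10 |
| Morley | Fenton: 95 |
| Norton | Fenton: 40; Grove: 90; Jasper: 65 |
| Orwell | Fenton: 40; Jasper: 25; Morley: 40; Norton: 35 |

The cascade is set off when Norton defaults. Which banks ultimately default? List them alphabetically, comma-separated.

Grove, Jasper, Norton

Round 1 — Norton defaults (initial).
  Fenton: +40 → 40 < 110
  Grove: +90 → 90 ≥ 70
  Jasper: +65 → 65 ≥ 50
Round 2 — Grove, Jasper default.
  Ivory: +10 → 10 < 110
  Orwell: +40 → 40 < 90
No further defaults.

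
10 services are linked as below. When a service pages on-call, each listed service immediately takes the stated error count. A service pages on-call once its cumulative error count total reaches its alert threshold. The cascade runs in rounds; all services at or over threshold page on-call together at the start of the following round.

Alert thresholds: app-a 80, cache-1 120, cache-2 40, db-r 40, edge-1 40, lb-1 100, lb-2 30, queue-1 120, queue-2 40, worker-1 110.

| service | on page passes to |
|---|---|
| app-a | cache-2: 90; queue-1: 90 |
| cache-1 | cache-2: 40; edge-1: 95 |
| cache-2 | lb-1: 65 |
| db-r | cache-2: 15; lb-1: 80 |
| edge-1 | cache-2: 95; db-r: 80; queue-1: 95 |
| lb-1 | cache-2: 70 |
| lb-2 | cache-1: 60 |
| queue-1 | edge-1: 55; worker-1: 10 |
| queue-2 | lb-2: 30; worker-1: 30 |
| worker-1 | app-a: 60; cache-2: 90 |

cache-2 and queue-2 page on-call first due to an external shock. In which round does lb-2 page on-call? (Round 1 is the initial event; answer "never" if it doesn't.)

2

Round 1 — cache-2, queue-2 page on-call (initial).
  lb-1: +65 → 65 < 100
  lb-2: +30 → 30 ≥ 30
  worker-1: +30 → 30 < 110
Round 2 — lb-2 pages on-call.
  cache-1: +60 → 60 < 120
No further pages.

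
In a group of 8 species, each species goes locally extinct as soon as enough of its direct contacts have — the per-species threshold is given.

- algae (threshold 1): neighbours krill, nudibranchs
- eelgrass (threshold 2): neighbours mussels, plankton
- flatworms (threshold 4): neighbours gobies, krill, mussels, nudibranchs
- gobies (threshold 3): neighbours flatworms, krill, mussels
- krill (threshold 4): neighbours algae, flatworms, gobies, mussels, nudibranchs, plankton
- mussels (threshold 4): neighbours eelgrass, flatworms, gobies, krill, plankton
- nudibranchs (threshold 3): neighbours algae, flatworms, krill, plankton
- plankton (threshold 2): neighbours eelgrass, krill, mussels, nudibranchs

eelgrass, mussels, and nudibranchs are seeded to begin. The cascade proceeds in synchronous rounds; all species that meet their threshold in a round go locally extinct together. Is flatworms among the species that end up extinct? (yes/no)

no

Round 1 — eelgrass, mussels, nudibranchs go locally extinct (initial).
Round 2 — checking thresholds:
  algae: 1 of 2 neighbours ≥ 1, goes locally extinct.
  flatworms: 2 of 4 neighbours < 4, not yet.
  gobies: 1 of 3 neighbours < 3, not yet.
  krill: 2 of 6 neighbours < 4, not yet.
  plankton: 3 of 4 neighbours ≥ 2, goes locally extinct.
Round 3 — checking thresholds:
  flatworms: 2 of 4 neighbours < 4, not yet.
  gobies: 1 of 3 neighbours < 3, not yet.
  krill: 4 of 6 neighbours ≥ 4, goes locally extinct.
Round 4 — no new extinctions; cascade stops.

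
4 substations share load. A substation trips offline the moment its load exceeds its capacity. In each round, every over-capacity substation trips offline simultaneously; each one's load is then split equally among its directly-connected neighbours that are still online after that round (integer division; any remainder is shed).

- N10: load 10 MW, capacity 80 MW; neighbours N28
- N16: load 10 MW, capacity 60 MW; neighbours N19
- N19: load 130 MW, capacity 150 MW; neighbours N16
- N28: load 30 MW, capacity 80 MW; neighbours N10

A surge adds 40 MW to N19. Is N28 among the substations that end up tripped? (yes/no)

Round 1 — N19 at 170 > 150. N19 trips offline.
  N19 sheds 170 MW to N16: 170 each.
    N16: 10+170 = 180 > 60
Round 2 — N16 trips offline.
  N16 sheds 180 MW: no online neighbours, lost.
No further trips.

no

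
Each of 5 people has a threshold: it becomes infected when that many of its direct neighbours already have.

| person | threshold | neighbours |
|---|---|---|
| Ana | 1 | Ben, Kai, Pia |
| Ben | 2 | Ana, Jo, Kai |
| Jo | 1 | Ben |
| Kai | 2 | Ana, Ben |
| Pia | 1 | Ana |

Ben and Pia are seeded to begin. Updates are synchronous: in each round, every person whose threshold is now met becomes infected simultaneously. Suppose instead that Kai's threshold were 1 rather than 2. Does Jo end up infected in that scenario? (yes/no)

yes

With Kai's threshold at 1:
Round 1 — Ben, Pia become infected (initial).
Round 2 — checking thresholds:
  Ana: 2 of 3 neighbours ≥ 1, becomes infected.
  Jo: 1 of 1 neighbours ≥ 1, becomes infected.
  Kai: 1 of 2 neighbours ≥ 1, becomes infected.
Round 3 — no new infections; cascade stops.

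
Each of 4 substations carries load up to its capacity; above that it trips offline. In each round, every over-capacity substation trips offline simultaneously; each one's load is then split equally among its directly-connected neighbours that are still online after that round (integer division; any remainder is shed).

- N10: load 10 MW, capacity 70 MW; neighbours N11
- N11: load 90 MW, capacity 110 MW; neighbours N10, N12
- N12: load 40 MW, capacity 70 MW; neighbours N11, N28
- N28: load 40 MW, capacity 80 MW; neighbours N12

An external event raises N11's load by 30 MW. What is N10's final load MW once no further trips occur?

70

Round 1 — N11 at 120 > 110. N11 trips offline.
  N11 sheds 120 MW to N10, N12: 60 each.
    N10: 10+60 = 70 ≤ 70
    N12: 40+60 = 100 > 70
Round 2 — N12 trips offline.
  N12 sheds 100 MW to N28: 100 each.
    N28: 40+100 = 140 > 80
Round 3 — N28 trips offline.
  N28 sheds 140 MW: no online neighbours, lost.
No further trips.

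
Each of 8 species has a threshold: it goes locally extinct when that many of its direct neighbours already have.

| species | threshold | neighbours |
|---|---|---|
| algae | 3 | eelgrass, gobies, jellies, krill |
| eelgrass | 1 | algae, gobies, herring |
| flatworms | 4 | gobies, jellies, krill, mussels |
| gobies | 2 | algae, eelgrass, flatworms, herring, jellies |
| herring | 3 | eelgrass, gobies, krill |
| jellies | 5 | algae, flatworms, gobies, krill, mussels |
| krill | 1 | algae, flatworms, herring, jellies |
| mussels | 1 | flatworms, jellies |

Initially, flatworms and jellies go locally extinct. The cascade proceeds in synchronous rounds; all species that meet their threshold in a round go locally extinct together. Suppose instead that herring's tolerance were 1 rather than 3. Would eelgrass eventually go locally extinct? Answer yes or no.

yes

With herring's tolerance at 1:
Round 1 — flatworms, jellies go locally extinct (initial).
Round 2 — checking thresholds:
  algae: 1 of 4 neighbours < 3, below threshold.
  gobies: 2 of 5 neighbours ≥ 2, goes locally extinct.
  krill: 2 of 4 neighbours ≥ 1, goes locally extinct.
  mussels: 2 of 2 neighbours ≥ 1, goes locally extinct.
Round 3 — checking thresholds:
  algae: 3 of 4 neighbours ≥ 3, goes locally extinct.
  eelgrass: 1 of 3 neighbours ≥ 1, goes locally extinct.
  herring: 2 of 3 neighbours ≥ 1, goes locally extinct.
Round 4 — no new extinctions; cascade stops.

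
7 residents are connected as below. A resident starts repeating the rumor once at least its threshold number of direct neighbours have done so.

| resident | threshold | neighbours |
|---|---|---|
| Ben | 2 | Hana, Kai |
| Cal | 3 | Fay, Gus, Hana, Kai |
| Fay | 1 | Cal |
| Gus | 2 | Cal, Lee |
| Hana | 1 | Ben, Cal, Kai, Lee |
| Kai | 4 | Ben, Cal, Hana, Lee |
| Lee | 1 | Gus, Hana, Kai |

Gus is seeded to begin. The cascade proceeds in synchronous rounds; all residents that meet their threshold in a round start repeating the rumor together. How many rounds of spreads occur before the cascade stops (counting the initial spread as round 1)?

3

Round 1 — Gus starts repeating the rumor (initial).
Round 2 — checking thresholds:
  Cal: 1 of 4 neighbours < 3, below threshold.
  Lee: 1 of 3 neighbours ≥ 1, starts repeating the rumor.
Round 3 — checking thresholds:
  Cal: 1 of 4 neighbours < 3, below threshold.
  Hana: 1 of 4 neighbours ≥ 1, starts repeating the rumor.
  Kai: 1 of 4 neighbours < 4, below threshold.
Round 4 — no new spreads; cascade stops.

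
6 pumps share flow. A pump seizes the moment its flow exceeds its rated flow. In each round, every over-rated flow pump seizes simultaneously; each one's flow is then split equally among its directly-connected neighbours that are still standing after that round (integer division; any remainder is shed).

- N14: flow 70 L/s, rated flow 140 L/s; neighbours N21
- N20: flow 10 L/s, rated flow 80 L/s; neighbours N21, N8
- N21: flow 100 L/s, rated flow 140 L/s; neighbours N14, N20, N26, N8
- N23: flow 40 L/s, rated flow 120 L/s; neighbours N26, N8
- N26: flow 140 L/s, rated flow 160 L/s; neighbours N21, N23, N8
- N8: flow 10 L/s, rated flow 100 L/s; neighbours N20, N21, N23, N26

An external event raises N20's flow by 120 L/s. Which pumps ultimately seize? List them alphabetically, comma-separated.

N20, N21, N23, N26, N8

Round 1 — N20 at 130 > 80. N20 seizes.
  N20 sheds 130 L/s to N21, N8: 65 each.
    N21: 100+65 = 165 > 140
    N8: 10+65 = 75 ≤ 100
Round 2 — N21 seizes.
  N21 sheds 165 L/s to N14, N26, N8: 55 each.
    N14: 70+55 = 125 ≤ 140
    N26: 140+55 = 195 > 160
    N8: 75+55 = 130 > 100
Round 3 — N26, N8 seize.
  N26 sheds 195 L/s to N23: 195 each.
    N23: 40+195 = 235 > 120
  N8 sheds 130 L/s to N23: 130 each.
    N23: 235+130 = 365 > 120
Round 4 — N23 seizes.
  N23 sheds 365 L/s: no online neighbours, lost.
No further seizures.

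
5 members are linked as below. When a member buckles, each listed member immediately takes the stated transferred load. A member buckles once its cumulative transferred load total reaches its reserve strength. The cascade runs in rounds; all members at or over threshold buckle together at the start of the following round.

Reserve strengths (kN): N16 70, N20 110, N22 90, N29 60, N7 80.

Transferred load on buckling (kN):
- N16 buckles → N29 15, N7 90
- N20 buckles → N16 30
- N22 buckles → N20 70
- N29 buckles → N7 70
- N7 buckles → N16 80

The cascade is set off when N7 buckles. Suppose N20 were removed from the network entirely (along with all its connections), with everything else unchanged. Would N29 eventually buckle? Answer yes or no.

no

With N20 removed:
Round 1 — N7 buckles (initial).
  N16: +80 → 80 ≥ 70
Round 2 — N16 buckles.
  N29: +15 → 15 < 60
No further bucklings.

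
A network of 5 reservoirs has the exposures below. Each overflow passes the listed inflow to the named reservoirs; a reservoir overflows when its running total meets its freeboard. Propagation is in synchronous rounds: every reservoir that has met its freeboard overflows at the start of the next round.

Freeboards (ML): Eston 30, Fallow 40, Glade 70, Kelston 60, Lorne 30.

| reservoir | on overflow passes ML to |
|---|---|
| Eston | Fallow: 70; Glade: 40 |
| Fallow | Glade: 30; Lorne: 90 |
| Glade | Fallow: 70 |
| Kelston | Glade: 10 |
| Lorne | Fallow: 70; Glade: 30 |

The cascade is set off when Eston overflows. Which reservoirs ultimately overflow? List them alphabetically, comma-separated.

Eston, Fallow, Glade, Lorne

Round 1 — Eston overflows (initial).
  Fallow: +70 → 70 ≥ 40
  Glade: +40 → 40 < 70
Round 2 — Fallow overflows.
  Glade: +30 → 70 ≥ 70
  Lorne: +90 → 90 ≥ 30
Round 3 — Glade, Lorne overflow.
No further overflows.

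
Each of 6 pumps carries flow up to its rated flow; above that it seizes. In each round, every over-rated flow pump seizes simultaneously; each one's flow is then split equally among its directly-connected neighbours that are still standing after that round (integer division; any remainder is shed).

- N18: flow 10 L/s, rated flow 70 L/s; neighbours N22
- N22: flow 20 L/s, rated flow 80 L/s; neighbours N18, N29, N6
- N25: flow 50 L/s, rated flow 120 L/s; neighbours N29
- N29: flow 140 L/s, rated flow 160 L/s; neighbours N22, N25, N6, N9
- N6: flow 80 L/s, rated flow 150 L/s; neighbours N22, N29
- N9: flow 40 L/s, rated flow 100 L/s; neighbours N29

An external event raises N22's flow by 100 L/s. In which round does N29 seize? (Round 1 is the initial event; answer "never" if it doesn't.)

Round 1 — N22 at 120 > 80. N22 seizes.
  N22 sheds 120 L/s to N18, N29, N6: 40 each.
    N18: 10+40 = 50 ≤ 70
    N29: 140+40 = 180 > 160
    N6: 80+40 = 120 ≤ 150
Round 2 — N29 seizes.
  N29 sheds 180 L/s to N25, N6, N9: 60 each.
    N25: 50+60 = 110 ≤ 120
    N6: 120+60 = 180 > 150
    N9: 40+60 = 100 ≤ 100
Round 3 — N6 seizes.
  N6 sheds 180 L/s: no online neighbours, lost.
No further seizures.

2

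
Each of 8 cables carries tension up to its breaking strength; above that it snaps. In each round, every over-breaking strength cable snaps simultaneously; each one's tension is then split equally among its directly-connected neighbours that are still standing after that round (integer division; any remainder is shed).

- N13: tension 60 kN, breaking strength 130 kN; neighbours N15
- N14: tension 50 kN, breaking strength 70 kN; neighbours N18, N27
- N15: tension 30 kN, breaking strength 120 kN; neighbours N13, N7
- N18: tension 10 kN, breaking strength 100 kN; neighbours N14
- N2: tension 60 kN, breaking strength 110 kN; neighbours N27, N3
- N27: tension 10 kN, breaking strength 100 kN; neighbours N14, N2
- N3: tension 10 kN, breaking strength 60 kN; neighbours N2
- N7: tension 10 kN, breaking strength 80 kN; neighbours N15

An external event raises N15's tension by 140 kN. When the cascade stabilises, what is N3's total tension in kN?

10

Round 1 — N15 at 170 > 120. N15 snaps.
  N15 sheds 170 kN to N13, N7: 85 each.
    N13: 60+85 = 145 > 130
    N7: 10+85 = 95 > 80
Round 2 — N13, N7 snap.
  N13 sheds 145 kN: no online neighbours, lost.
  N7 sheds 95 kN: no online neighbours, lost.
No further breaks.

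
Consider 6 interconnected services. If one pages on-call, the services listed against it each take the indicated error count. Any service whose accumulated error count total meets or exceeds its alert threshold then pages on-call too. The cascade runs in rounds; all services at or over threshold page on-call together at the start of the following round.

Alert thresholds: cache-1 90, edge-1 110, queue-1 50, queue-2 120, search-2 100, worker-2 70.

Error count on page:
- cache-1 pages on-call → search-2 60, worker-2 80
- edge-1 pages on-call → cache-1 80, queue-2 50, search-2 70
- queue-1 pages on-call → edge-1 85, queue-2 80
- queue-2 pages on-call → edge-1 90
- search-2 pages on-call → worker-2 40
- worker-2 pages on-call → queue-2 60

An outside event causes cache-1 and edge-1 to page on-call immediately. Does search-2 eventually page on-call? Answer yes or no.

yes

Round 1 — cache-1, edge-1 page on-call (initial).
  queue-2: +50 → 50 < 120
  search-2: +60+70 → 130 ≥ 100
  worker-2: +80 → 80 ≥ 70
Round 2 — search-2, worker-2 page on-call.
  queue-2: +60 → 110 < 120
No further pages.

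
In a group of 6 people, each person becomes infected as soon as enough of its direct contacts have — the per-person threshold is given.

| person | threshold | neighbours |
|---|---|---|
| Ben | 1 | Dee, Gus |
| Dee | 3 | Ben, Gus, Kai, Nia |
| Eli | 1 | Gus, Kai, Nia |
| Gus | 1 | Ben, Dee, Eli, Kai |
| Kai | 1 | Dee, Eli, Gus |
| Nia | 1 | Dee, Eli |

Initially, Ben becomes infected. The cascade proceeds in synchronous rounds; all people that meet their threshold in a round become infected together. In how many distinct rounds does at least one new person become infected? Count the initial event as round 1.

Round 1 — Ben becomes infected (initial).
Round 2 — checking thresholds:
  Dee: 1 of 4 neighbours < 3, below threshold.
  Gus: 1 of 4 neighbours ≥ 1, becomes infected.
Round 3 — checking thresholds:
  Dee: 2 of 4 neighbours < 3, below threshold.
  Eli: 1 of 3 neighbours ≥ 1, becomes infected.
  Kai: 1 of 3 neighbours ≥ 1, becomes infected.
Round 4 — checking thresholds:
  Dee: 3 of 4 neighbours ≥ 3, becomes infected.
  Nia: 1 of 2 neighbours ≥ 1, becomes infected.
Round 5 — no new infections; cascade stops.

4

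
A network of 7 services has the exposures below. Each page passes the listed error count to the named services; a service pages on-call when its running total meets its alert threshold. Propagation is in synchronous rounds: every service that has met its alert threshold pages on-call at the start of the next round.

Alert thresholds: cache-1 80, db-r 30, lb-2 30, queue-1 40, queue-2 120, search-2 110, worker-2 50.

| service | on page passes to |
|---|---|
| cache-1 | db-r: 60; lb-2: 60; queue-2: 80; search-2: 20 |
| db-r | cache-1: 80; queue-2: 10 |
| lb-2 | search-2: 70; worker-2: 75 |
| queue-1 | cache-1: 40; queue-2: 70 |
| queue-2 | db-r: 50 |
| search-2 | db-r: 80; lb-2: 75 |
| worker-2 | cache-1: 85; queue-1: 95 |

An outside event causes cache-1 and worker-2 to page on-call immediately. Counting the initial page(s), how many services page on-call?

Round 1 — cache-1, worker-2 page on-call (initial).
  db-r: +60 → 60 ≥ 30
  lb-2: +60 → 60 ≥ 30
  queue-1: +95 → 95 ≥ 40
  queue-2: +80 → 80 < 120
  search-2: +20 → 20 < 110
Round 2 — db-r, lb-2, queue-1 page on-call.
  queue-2: +10+70 → 160 ≥ 120
  search-2: +70 → 90 < 110
Round 3 — queue-2 pages on-call.
No further pages.

6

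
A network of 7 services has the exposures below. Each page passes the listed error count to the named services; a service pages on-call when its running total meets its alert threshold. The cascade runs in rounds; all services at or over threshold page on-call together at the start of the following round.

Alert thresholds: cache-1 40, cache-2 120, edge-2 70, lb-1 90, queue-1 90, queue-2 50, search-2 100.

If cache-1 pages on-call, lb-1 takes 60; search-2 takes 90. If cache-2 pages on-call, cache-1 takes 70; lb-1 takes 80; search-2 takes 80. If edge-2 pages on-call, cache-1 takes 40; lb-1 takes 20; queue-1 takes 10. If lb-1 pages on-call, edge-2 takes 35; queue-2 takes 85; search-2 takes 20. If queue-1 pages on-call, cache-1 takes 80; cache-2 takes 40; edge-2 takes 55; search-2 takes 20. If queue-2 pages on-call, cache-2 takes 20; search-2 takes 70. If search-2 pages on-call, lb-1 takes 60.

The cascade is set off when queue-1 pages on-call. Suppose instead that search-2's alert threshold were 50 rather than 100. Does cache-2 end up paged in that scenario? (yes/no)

no

With search-2's alert threshold at 50:
Round 1 — queue-1 pages on-call (initial).
  cache-1: +80 → 80 ≥ 40
  cache-2: +40 → 40 < 120
  edge-2: +55 → 55 < 70
  search-2: +20 → 20 < 50
Round 2 — cache-1 pages on-call.
  lb-1: +60 → 60 < 90
  search-2: +90 → 110 ≥ 50
Round 3 — search-2 pages on-call.
  lb-1: +60 → 120 ≥ 90
Round 4 — lb-1 pages on-call.
  edge-2: +35 → 90 ≥ 70
  queue-2: +85 → 85 ≥ 50
Round 5 — edge-2, queue-2 page on-call.
  cache-2: +20 → 60 < 120
No further pages.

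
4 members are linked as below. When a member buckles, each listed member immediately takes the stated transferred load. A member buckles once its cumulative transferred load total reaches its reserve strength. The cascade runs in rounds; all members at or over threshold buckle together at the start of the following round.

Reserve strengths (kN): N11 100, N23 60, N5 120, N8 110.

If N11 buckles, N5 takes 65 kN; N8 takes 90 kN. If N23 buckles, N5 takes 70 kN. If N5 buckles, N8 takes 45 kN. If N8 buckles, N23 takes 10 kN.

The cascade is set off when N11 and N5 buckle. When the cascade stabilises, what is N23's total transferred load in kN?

10

Round 1 — N11, N5 buckle (initial).
  N8: +90+45 → 135 ≥ 110
Round 2 — N8 buckles.
  N23: +10 → 10 < 60
No further bucklings.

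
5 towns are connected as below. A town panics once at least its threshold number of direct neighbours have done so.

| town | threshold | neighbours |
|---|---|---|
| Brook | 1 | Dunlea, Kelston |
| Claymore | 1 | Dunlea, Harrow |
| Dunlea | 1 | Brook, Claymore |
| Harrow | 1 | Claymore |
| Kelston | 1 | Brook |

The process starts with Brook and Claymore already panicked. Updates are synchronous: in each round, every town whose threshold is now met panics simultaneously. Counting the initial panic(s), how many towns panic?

5

Round 1 — Brook, Claymore panic (initial).
Round 2 — checking thresholds:
  Dunlea: 2 of 2 neighbours ≥ 1, panics.
  Harrow: 1 of 1 neighbours ≥ 1, panics.
  Kelston: 1 of 1 neighbours ≥ 1, panics.
Round 3 — no new panics; cascade stops.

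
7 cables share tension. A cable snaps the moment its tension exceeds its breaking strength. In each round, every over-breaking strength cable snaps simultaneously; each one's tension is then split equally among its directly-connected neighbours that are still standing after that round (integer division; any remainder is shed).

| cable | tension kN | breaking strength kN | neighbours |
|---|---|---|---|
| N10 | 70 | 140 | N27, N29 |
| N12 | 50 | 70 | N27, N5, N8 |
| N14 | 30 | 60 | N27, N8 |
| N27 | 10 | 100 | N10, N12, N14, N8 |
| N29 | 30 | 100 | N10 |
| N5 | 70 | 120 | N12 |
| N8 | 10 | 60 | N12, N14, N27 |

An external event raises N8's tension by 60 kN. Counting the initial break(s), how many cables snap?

2

Round 1 — N8 at 70 > 60. N8 snaps.
  N8 sheds 70 kN to N12, N14, N27: 23 each (1 lost).
    N12: 50+23 = 73 > 70
    N14: 30+23 = 53 ≤ 60
    N27: 10+23 = 33 ≤ 100
Round 2 — N12 snaps.
  N12 sheds 73 kN to N27, N5: 36 each (1 lost).
    N27: 33+36 = 69 ≤ 100
    N5: 70+36 = 106 ≤ 120
No further breaks.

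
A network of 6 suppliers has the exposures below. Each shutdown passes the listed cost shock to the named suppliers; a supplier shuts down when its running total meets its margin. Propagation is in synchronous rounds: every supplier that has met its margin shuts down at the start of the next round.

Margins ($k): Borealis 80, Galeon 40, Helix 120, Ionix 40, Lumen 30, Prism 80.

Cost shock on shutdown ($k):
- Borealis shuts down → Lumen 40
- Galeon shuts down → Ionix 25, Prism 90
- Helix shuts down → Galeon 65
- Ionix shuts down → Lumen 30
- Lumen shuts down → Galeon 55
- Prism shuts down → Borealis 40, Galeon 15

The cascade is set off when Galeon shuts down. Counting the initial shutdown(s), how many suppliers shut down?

2

Round 1 — Galeon shuts down (initial).
  Ionix: +25 → 25 < 40
  Prism: +90 → 90 ≥ 80
Round 2 — Prism shuts down.
  Borealis: +40 → 40 < 80
No further shutdowns.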